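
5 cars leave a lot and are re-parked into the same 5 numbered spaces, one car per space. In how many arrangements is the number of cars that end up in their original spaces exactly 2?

Pick the 2 fixed positions: C(5,2) = 10 ways.
The remaining 3 must be deranged: !3 = 2.
Total: 10 × 2 = 20.

20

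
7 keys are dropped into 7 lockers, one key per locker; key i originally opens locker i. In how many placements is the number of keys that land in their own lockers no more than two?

4633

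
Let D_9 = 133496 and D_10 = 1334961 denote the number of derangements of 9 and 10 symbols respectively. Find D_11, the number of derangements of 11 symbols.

14684570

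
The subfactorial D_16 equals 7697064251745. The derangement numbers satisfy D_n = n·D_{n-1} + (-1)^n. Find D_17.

D_17 = 17·7697064251745 - 1 = 130850092279664.

130850092279664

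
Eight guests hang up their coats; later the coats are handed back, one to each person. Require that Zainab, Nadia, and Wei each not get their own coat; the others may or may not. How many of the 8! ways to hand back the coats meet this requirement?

27240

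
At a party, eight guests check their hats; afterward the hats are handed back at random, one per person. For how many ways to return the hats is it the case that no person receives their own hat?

14833

By inclusion-exclusion, !8 = Σ (-1)^k · 8!/k! for k=0..8
= 8! - 8!/1! + 8!/2! - 8!/3! + 8!/4! - 8!/5! + 8!/6! - 8!/7! + 8!/8!
= 40320 - 40320 + 20160 - 6720 + 1680 - 336 + 56 - 8 + 1
= 14833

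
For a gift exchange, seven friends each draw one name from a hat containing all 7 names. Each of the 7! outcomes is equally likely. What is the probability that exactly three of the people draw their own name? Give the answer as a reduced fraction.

Favorable outcomes: C(7,3)·!4 = 35·9 = 315.
Total outcomes: 7! = 5040.
Probability = 315/5040 = 1/16.

1/16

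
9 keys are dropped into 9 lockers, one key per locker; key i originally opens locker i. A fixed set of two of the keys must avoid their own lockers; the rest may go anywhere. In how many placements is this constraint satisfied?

287280

Inclusion-exclusion on the 2 forbidden self-matches:
Σ_{j=0}^{2} (-1)^j C(2,j)(9-j)!
= C(2,0)·9! - C(2,1)·8! + C(2,2)·7!
= 362880 - 80640 + 5040
= 287280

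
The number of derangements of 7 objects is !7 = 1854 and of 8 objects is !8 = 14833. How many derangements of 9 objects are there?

133496

!9 = (9-1)·(!8 + !7) = 8·(14833 + 1854) = 8·16687 = 133496.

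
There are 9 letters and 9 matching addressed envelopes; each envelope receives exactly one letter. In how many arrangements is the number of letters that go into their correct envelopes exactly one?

Choose which one of the 9 is fixed: C(9,1) = 9.
The other 8 form a derangement: !8 = 14833.
Total: 9 × 14833 = 133497.

133497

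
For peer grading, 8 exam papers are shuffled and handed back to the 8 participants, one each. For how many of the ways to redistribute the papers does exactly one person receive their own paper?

14832

Pick the single fixed position: C(8,1) = 8 ways.
The remaining 7 must be deranged: !7 = 1854.
Total: 8 × 1854 = 14832.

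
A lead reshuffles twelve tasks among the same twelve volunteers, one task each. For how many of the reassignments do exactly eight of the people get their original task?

4455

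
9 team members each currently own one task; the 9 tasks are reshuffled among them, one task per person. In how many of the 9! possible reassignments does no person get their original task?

133496

!9 = 9! · Σ_{k=0}^{9} (-1)^k/k!
= 9! - 9!/1! + 9!/2! - 9!/3! + 9!/4! - 9!/5! + 9!/6! - 9!/7! + 9!/8! - 9!/9!
= 362880 - 362880 + 181440 - 60480 + 15120 - 3024 + 504 - 72 + 9 - 1
= 133496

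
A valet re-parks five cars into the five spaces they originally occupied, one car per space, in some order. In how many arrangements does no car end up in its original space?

44

The subfactorial !5 = [5!/e] (nearest integer).
5! = 120, and 120/e ≈ 44.15, so !5 = 44.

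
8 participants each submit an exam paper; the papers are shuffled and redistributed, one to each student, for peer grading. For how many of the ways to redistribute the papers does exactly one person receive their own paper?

Choose which one of the 8 is fixed: C(8,1) = 8.
The remaining 7 must be deranged: !7 = 1854.
Total: 8 × 1854 = 14832.

14832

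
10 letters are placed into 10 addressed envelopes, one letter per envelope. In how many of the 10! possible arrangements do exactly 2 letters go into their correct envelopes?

667485

Choose which 2 of the 10 are fixed: C(10,2) = 45.
The remaining 8 must be deranged: !8 = 14833.
Total: 45 × 14833 = 667485.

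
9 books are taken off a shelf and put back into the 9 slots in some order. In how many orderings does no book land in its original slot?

133496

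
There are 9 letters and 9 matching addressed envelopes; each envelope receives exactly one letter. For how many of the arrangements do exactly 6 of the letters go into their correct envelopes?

Pick the 6 fixed positions: C(9,6) = 84 ways.
The remaining 3 must be deranged: !3 = 2.
Total: 84 × 2 = 168.

168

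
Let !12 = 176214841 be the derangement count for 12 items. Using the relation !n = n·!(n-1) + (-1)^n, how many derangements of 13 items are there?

2290792932

!13 = 13·176214841 - 1 = 2290792932.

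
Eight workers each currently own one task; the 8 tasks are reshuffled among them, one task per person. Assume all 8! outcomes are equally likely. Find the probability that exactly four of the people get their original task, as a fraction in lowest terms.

1/64

Favorable outcomes: C(8,4)·!4 = 70·9 = 630.
Total outcomes: 8! = 40320.
Probability = 630/40320 = 1/64.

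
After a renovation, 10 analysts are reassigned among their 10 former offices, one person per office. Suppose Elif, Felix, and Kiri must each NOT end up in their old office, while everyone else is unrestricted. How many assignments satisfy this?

2656080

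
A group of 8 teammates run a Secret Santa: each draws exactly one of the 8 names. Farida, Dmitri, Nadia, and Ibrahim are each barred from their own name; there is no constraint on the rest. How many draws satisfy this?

24024

Let A_j be the event that the j-th constrained one is fixed. By inclusion-exclusion over the 4 events:
Σ_{j=0}^{4} (-1)^j C(4,j)(8-j)!
= C(4,0)·8! - C(4,1)·7! + C(4,2)·6! - C(4,3)·5! + C(4,4)·4!
= 40320 - 20160 + 4320 - 480 + 24
= 24024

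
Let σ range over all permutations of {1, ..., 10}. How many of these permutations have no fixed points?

1334961

!10 is the nearest integer to 10!/e.
10! = 3628800, and 3628800/e ≈ 1334960.92, so !10 = 1334961.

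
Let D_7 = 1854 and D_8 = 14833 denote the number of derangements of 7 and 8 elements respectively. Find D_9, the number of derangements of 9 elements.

133496

D_9 = (9-1)·(D_8 + D_7) = 8·(14833 + 1854) = 8·16687 = 133496.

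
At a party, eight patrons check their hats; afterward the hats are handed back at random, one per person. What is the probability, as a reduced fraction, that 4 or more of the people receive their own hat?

257/13440

Favorable outcomes: Σ_{i≥4} C(8,i)·!(8-i) = 70·9 + 56·2 + 28·1 + 8·0 + 1·1 = 771.
Total outcomes: 8! = 40320.
Probability = 771/40320 = 257/13440.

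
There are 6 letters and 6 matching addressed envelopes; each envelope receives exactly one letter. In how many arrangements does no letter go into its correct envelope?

265

Recurrence: !6 = 5·(!5 + !4).
!6 = 5·(44 + 9) = 5·53 = 265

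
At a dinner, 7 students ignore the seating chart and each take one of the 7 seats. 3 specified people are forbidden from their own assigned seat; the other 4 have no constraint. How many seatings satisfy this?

Let A_j be the event that the j-th constrained one is fixed. By inclusion-exclusion over the 3 events:
Σ_{j=0}^{3} (-1)^j C(3,j)(7-j)!
= C(3,0)·7! - C(3,1)·6! + C(3,2)·5! - C(3,3)·4!
= 5040 - 2160 + 360 - 24
= 3216

3216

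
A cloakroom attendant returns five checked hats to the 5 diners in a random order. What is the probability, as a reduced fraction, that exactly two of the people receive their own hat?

Favorable outcomes: C(5,2)·!3 = 10·2 = 20.
Total outcomes: 5! = 120.
Probability = 20/120 = 1/6.

1/6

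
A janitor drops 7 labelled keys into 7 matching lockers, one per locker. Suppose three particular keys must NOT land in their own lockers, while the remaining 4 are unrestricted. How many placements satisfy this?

Let A_j be the event that the j-th constrained one is fixed. By inclusion-exclusion over the 3 events:
Σ_{j=0}^{3} (-1)^j C(3,j)(7-j)!
= C(3,0)·7! - C(3,1)·6! + C(3,2)·5! - C(3,3)·4!
= 5040 - 2160 + 360 - 24
= 3216

3216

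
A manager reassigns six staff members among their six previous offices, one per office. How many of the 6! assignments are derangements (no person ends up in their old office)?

The number of derangements of 6 is !6 = Σ_{k=0}^{6} (-1)^k·6!/k!
= 6! - 6!/1! + 6!/2! - 6!/3! + 6!/4! - 6!/5! + 6!/6!
= 720 - 720 + 360 - 120 + 30 - 6 + 1
= 265

265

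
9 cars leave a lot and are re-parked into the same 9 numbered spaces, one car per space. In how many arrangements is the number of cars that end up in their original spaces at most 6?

362843

# with exactly i fixed is C(9,i)·!(9-i); sum over i=0..6:
  i=0: C(9,0)·!9 = 1·133496 = 133496
  i=1: C(9,1)·!8 = 9·14833 = 133497
  i=2: C(9,2)·!7 = 36·1854 = 66744
  i=3: C(9,3)·!6 = 84·265 = 22260
  i=4: C(9,4)·!5 = 126·44 = 5544
  i=5: C(9,5)·!4 = 126·9 = 1134
  i=6: C(9,6)·!3 = 84·2 = 168
Total = 362843.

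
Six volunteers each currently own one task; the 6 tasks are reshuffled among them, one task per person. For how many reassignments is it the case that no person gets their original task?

Recurrence: !6 = 5·(!5 + !4).
!6 = 5·(44 + 9) = 5·53 = 265

265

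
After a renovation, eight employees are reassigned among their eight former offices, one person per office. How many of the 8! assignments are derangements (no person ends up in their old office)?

14833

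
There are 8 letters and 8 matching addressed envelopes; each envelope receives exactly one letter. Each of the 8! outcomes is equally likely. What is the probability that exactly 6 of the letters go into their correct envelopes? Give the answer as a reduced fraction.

1/1440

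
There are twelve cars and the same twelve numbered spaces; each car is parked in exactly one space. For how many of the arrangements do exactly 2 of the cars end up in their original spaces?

88107426

Choose which 2 of the 12 are fixed: C(12,2) = 66.
The other 10 form a derangement: !10 = 1334961.
Total: 66 × 1334961 = 88107426.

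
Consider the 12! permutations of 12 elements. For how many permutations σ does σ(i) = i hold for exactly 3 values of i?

29369120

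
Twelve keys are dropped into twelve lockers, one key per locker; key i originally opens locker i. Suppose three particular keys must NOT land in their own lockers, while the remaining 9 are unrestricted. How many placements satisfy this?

369774720

Inclusion-exclusion on the 3 forbidden self-matches:
Σ_{j=0}^{3} (-1)^j C(3,j)(12-j)!
= C(3,0)·12! - C(3,1)·11! + C(3,2)·10! - C(3,3)·9!
= 479001600 - 119750400 + 10886400 - 362880
= 369774720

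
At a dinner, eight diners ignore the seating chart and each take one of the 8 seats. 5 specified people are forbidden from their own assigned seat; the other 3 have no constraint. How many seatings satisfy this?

Inclusion-exclusion on the 5 forbidden self-matches:
Σ_{j=0}^{5} (-1)^j C(5,j)(8-j)!
= C(5,0)·8! - C(5,1)·7! + C(5,2)·6! - C(5,3)·5! + C(5,4)·4! - C(5,5)·3!
= 40320 - 25200 + 7200 - 1200 + 120 - 6
= 21234

21234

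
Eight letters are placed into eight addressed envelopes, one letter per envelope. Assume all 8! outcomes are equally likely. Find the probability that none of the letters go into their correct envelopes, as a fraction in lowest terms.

Favorable outcomes: !8 = 14833.
Total outcomes: 8! = 40320.
Probability = 14833/40320 = 2119/5760.

2119/5760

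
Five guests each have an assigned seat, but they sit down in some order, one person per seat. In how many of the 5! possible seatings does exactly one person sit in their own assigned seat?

45

Choose which one of the 5 is fixed: C(5,1) = 5.
The remaining 4 must be deranged: !4 = 9.
Total: 5 × 9 = 45.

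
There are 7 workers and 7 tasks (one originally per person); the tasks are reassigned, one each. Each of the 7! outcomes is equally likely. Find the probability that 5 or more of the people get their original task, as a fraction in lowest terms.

11/2520

Favorable outcomes: Σ_{i≥5} C(7,i)·!(7-i) = 21·1 + 7·0 + 1·1 = 22.
Total outcomes: 7! = 5040.
Probability = 22/5040 = 11/2520.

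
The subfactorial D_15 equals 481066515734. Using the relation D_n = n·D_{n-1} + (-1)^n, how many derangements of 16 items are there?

7697064251745

D_16 = 16·481066515734 + 1 = 7697064251745.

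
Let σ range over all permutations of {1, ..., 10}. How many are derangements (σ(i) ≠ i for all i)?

1334961

By inclusion-exclusion, !10 = Σ (-1)^k · 10!/k! for k=0..10
= 10! - 10!/1! + 10!/2! - 10!/3! + 10!/4! - 10!/5! + 10!/6! - 10!/7! + 10!/8! - 10!/9! + 10!/10!
= 3628800 - 3628800 + 1814400 - 604800 + 151200 - 30240 + 5040 - 720 + 90 - 10 + 1
= 1334961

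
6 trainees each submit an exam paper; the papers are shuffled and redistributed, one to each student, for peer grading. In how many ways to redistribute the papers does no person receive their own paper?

265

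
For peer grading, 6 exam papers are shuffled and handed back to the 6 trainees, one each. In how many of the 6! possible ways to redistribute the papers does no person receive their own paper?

Recurrence: !6 = 5·(!5 + !4).
!6 = 5·(44 + 9) = 5·53 = 265

265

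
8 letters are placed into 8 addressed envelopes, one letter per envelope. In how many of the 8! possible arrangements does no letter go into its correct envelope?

By inclusion-exclusion, !8 = Σ (-1)^k · 8!/k! for k=0..8
= 8! - 8!/1! + 8!/2! - 8!/3! + 8!/4! - 8!/5! + 8!/6! - 8!/7! + 8!/8!
= 40320 - 40320 + 20160 - 6720 + 1680 - 336 + 56 - 8 + 1
= 14833

14833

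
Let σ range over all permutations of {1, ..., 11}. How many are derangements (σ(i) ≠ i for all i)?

Recurrence: !11 = 11·!10 + (-1)^11.
!11 = 11·1334961 - 1 = 14684570

14684570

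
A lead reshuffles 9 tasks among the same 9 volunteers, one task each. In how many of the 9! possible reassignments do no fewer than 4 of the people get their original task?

# with exactly i fixed is C(9,i)·!(9-i); sum over i=4..9:
  i=4: C(9,4)·!5 = 126·44 = 5544
  i=5: C(9,5)·!4 = 126·9 = 1134
  i=6: C(9,6)·!3 = 84·2 = 168
  i=7: C(9,7)·!2 = 36·1 = 36
  i=8: C(9,8)·!1 = 9·0 = 0
  i=9: C(9,9)·!0 = 1·1 = 1
Total = 6883.

6883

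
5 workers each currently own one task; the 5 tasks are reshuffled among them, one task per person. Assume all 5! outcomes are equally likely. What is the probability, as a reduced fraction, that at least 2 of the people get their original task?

Favorable outcomes: Σ_{i≥2} C(5,i)·!(5-i) = 10·2 + 10·1 + 5·0 + 1·1 = 31.
Total outcomes: 5! = 120.
Probability = 31/120 = 31/120.

31/120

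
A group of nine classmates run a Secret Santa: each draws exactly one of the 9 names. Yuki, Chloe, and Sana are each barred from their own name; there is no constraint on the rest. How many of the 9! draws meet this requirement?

Inclusion-exclusion on the 3 forbidden self-matches:
Σ_{j=0}^{3} (-1)^j C(3,j)(9-j)!
= C(3,0)·9! - C(3,1)·8! + C(3,2)·7! - C(3,3)·6!
= 362880 - 120960 + 15120 - 720
= 256320

256320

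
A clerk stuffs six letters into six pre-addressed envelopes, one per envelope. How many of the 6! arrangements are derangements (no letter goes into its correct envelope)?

265

Recurrence: !6 = 5·(!5 + !4).
!6 = 5·(44 + 9) = 5·53 = 265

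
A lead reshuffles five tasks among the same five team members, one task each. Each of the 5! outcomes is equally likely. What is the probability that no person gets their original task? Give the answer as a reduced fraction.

Favorable outcomes: !5 = 44.
Total outcomes: 5! = 120.
Probability = 44/120 = 11/30.

11/30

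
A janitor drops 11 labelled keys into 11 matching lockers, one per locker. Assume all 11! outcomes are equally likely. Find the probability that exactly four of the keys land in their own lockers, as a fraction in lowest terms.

Favorable outcomes: C(11,4)·!7 = 330·1854 = 611820.
Total outcomes: 11! = 39916800.
Probability = 611820/39916800 = 103/6720.

103/6720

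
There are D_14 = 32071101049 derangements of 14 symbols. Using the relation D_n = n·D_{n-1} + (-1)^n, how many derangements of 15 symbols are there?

D_15 = 15·32071101049 - 1 = 481066515734.

481066515734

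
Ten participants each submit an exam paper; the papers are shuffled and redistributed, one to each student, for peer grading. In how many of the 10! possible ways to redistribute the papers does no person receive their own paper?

1334961

Recurrence: !10 = 10·!9 + (-1)^10.
!10 = 10·133496 + 1 = 1334961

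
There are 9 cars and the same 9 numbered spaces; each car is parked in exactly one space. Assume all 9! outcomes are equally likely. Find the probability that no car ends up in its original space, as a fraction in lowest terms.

16687/45360

Favorable outcomes: !9 = 133496.
Total outcomes: 9! = 362880.
Probability = 133496/362880 = 16687/45360.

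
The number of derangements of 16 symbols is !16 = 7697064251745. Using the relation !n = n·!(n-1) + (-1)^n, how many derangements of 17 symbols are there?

!17 = 17·7697064251745 - 1 = 130850092279664.

130850092279664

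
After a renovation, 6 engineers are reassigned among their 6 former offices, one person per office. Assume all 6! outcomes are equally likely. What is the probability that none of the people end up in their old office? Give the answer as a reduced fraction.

Favorable outcomes: !6 = 265.
Total outcomes: 6! = 720.
Probability = 265/720 = 53/144.

53/144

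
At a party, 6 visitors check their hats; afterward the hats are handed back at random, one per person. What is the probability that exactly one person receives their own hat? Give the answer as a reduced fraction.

11/30

Favorable outcomes: C(6,1)·!5 = 6·44 = 264.
Total outcomes: 6! = 720.
Probability = 264/720 = 11/30.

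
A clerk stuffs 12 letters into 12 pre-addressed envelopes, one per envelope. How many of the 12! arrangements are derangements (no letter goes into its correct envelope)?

The subfactorial !12 = [12!/e] (nearest integer).
12! = 479001600, and 479001600/e ≈ 176214840.93, so !12 = 176214841.

176214841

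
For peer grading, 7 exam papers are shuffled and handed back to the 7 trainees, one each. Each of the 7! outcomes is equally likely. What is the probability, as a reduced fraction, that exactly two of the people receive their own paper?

11/60

Favorable outcomes: C(7,2)·!5 = 21·44 = 924.
Total outcomes: 7! = 5040.
Probability = 924/5040 = 11/60.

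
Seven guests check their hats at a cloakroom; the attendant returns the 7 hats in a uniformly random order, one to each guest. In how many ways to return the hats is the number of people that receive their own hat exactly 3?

Pick the 3 fixed positions: C(7,3) = 35 ways.
The remaining 4 must be deranged: !4 = 9.
Total: 35 × 9 = 315.

315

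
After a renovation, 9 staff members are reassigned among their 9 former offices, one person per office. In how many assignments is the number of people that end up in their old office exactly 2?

66744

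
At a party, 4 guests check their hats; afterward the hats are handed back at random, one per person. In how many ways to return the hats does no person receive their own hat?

9

Recurrence: !4 = 3·(!3 + !2).
!4 = 3·(2 + 1) = 3·3 = 9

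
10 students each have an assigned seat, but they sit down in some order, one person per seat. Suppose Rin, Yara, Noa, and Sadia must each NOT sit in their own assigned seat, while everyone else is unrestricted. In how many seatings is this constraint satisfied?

2399760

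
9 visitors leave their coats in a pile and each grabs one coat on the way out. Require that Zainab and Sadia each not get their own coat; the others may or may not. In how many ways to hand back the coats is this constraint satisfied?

287280

Inclusion-exclusion on the 2 forbidden self-matches:
Σ_{j=0}^{2} (-1)^j C(2,j)(9-j)!
= C(2,0)·9! - C(2,1)·8! + C(2,2)·7!
= 362880 - 80640 + 5040
= 287280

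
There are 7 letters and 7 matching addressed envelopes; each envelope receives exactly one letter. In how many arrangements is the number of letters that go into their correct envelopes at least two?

1331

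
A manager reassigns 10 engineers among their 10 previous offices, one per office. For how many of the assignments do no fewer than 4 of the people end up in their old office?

Sum C(10,i)·!(10-i) for i = 4..10:
  i=4: C(10,4)·!6 = 210·265 = 55650
  i=5: C(10,5)·!5 = 252·44 = 11088
  i=6: C(10,6)·!4 = 210·9 = 1890
  i=7: C(10,7)·!3 = 120·2 = 240
  i=8: C(10,8)·!2 = 45·1 = 45
  i=9: C(10,9)·!1 = 10·0 = 0
  i=10: C(10,10)·!0 = 1·1 = 1
Total = 68914.

68914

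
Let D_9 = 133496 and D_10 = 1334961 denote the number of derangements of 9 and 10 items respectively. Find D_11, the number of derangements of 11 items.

14684570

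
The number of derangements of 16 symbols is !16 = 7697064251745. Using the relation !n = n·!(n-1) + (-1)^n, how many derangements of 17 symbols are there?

!17 = 17·7697064251745 - 1 = 130850092279664.

130850092279664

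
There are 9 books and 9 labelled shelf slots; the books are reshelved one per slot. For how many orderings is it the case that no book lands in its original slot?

133496

!9 = 9! · Σ_{k=0}^{9} (-1)^k/k!
= 9! - 9!/1! + 9!/2! - 9!/3! + 9!/4! - 9!/5! + 9!/6! - 9!/7! + 9!/8! - 9!/9!
= 362880 - 362880 + 181440 - 60480 + 15120 - 3024 + 504 - 72 + 9 - 1
= 133496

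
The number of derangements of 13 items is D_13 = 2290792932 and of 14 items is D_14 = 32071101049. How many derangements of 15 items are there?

481066515734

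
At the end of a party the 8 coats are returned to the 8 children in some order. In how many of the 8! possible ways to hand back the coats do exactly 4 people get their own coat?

630

Choose which 4 of the 8 are fixed: C(8,4) = 70.
The remaining 4 must be deranged: !4 = 9.
Total: 70 × 9 = 630.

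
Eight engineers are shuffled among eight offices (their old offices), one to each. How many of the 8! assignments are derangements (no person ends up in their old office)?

14833

By inclusion-exclusion, !8 = Σ (-1)^k · 8!/k! for k=0..8
= 8! - 8!/1! + 8!/2! - 8!/3! + 8!/4! - 8!/5! + 8!/6! - 8!/7! + 8!/8!
= 40320 - 40320 + 20160 - 6720 + 1680 - 336 + 56 - 8 + 1
= 14833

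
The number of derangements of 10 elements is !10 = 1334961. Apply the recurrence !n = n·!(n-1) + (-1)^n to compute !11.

14684570

!11 = 11·1334961 - 1 = 14684570.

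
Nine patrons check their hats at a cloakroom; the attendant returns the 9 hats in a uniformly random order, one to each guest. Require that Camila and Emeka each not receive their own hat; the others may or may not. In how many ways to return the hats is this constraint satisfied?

Let A_j be the event that the j-th constrained one is fixed. By inclusion-exclusion over the 2 events:
Σ_{j=0}^{2} (-1)^j C(2,j)(9-j)!
= C(2,0)·9! - C(2,1)·8! + C(2,2)·7!
= 362880 - 80640 + 5040
= 287280

287280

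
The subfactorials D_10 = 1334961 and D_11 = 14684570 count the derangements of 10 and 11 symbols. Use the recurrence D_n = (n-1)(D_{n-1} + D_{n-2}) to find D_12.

D_12 = (12-1)·(D_11 + D_10) = 11·(14684570 + 1334961) = 11·16019531 = 176214841.

176214841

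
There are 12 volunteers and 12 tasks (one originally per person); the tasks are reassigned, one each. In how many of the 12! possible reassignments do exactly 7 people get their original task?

34848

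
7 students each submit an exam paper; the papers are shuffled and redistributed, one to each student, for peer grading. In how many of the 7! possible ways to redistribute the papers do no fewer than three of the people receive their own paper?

407

# with exactly i fixed is C(7,i)·!(7-i); sum over i=3..7:
  i=3: C(7,3)·!4 = 35·9 = 315
  i=4: C(7,4)·!3 = 35·2 = 70
  i=5: C(7,5)·!2 = 21·1 = 21
  i=6: C(7,6)·!1 = 7·0 = 0
  i=7: C(7,7)·!0 = 1·1 = 1
Total = 407.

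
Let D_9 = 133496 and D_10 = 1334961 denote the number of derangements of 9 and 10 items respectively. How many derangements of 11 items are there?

D_11 = (11-1)·(D_10 + D_9) = 10·(1334961 + 133496) = 10·1468457 = 14684570.

14684570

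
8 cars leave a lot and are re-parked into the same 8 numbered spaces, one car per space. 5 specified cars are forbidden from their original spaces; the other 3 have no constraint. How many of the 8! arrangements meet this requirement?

21234

Inclusion-exclusion on the 5 forbidden self-matches:
Σ_{j=0}^{5} (-1)^j C(5,j)(8-j)!
= C(5,0)·8! - C(5,1)·7! + C(5,2)·6! - C(5,3)·5! + C(5,4)·4! - C(5,5)·3!
= 40320 - 25200 + 7200 - 1200 + 120 - 6
= 21234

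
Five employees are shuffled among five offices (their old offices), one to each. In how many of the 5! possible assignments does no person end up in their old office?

The number of derangements of 5 is !5 = Σ_{k=0}^{5} (-1)^k·5!/k!
= 5! - 5!/1! + 5!/2! - 5!/3! + 5!/4! - 5!/5!
= 120 - 120 + 60 - 20 + 5 - 1
= 44

44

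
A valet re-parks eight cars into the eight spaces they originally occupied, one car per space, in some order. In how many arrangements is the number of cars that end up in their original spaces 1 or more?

# with exactly i fixed is C(8,i)·!(8-i); sum over i=1..8:
  i=1: C(8,1)·!7 = 8·1854 = 14832
  i=2: C(8,2)·!6 = 28·265 = 7420
  i=3: C(8,3)·!5 = 56·44 = 2464
  i=4: C(8,4)·!4 = 70·9 = 630
  i=5: C(8,5)·!3 = 56·2 = 112
  i=6: C(8,6)·!2 = 28·1 = 28
  i=7: C(8,7)·!1 = 8·0 = 0
  i=8: C(8,8)·!0 = 1·1 = 1
Total = 25487.

25487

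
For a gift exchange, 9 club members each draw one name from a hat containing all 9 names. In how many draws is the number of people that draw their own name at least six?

Sum C(9,i)·!(9-i) for i = 6..9:
  i=6: C(9,6)·!3 = 84·2 = 168
  i=7: C(9,7)·!2 = 36·1 = 36
  i=8: C(9,8)·!1 = 9·0 = 0
  i=9: C(9,9)·!0 = 1·1 = 1
Total = 205.

205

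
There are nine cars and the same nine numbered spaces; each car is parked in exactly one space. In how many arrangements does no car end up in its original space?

133496

Use !n = n·!(n-1) + (-1)^n.
!9 = 9·14833 - 1 = 133496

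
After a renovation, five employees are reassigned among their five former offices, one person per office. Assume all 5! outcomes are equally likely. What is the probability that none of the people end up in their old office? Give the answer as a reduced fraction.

Favorable outcomes: !5 = 44.
Total outcomes: 5! = 120.
Probability = 44/120 = 11/30.

11/30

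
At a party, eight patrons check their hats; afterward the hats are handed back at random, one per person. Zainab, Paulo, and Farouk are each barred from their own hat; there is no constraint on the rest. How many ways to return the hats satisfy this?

27240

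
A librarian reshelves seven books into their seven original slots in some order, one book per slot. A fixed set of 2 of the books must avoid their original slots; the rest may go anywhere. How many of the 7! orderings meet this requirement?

Let A_j be the event that the j-th constrained one is fixed. By inclusion-exclusion over the 2 events:
Σ_{j=0}^{2} (-1)^j C(2,j)(7-j)!
= C(2,0)·7! - C(2,1)·6! + C(2,2)·5!
= 5040 - 1440 + 120
= 3720

3720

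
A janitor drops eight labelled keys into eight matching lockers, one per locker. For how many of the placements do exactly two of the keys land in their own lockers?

Pick the 2 fixed positions: C(8,2) = 28 ways.
The remaining 6 must be deranged: !6 = 265.
Total: 28 × 265 = 7420.

7420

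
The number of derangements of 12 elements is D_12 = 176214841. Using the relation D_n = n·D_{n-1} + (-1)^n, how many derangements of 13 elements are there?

2290792932

D_13 = 13·176214841 - 1 = 2290792932.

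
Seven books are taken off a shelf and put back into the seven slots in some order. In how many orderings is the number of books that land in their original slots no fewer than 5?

22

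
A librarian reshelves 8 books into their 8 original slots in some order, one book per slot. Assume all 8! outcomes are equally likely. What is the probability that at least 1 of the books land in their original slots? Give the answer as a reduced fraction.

3641/5760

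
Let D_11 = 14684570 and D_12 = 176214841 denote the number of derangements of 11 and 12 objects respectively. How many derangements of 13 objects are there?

2290792932

D_13 = (13-1)·(D_12 + D_11) = 12·(176214841 + 14684570) = 12·190899411 = 2290792932.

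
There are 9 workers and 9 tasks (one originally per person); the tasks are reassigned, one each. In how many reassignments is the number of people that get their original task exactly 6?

Pick the 6 fixed positions: C(9,6) = 84 ways.
The remaining 3 must be deranged: !3 = 2.
Total: 84 × 2 = 168.

168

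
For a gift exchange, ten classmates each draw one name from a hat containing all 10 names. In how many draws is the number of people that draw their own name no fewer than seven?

286

Sum C(10,i)·!(10-i) for i = 7..10:
  i=7: C(10,7)·!3 = 120·2 = 240
  i=8: C(10,8)·!2 = 45·1 = 45
  i=9: C(10,9)·!1 = 10·0 = 0
  i=10: C(10,10)·!0 = 1·1 = 1
Total = 286.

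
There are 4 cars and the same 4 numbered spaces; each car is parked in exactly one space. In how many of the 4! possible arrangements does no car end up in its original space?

9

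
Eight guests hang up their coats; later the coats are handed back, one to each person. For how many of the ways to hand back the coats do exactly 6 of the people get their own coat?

28

Choose which 6 of the 8 are fixed: C(8,6) = 28.
The remaining 2 must be deranged: !2 = 1.
Total: 28 × 1 = 28.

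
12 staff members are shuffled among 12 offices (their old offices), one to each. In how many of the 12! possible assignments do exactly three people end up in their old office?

Choose which 3 of the 12 are fixed: C(12,3) = 220.
The remaining 9 must be deranged: !9 = 133496.
Total: 220 × 133496 = 29369120.

29369120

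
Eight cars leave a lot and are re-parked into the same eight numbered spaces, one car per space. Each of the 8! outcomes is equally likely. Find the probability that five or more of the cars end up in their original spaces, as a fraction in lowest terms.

47/13440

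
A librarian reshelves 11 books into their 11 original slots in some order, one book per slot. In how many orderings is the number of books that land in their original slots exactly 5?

122430

Pick the 5 fixed positions: C(11,5) = 462 ways.
The other 6 form a derangement: !6 = 265.
Total: 462 × 265 = 122430.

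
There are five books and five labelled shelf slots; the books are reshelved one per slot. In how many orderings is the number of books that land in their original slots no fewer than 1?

# with exactly i fixed is C(5,i)·!(5-i); sum over i=1..5:
  i=1: C(5,1)·!4 = 5·9 = 45
  i=2: C(5,2)·!3 = 10·2 = 20
  i=3: C(5,3)·!2 = 10·1 = 10
  i=4: C(5,4)·!1 = 5·0 = 0
  i=5: C(5,5)·!0 = 1·1 = 1
Total = 76.

76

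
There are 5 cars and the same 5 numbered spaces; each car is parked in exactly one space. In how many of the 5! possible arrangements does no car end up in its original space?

44

Use !n = (n-1)(!(n-1) + !(n-2)).
!5 = 4·(9 + 2) = 4·11 = 44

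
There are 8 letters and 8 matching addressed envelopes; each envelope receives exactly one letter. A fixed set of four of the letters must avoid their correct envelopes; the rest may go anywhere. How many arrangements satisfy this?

24024

Inclusion-exclusion on the 4 forbidden self-matches:
Σ_{j=0}^{4} (-1)^j C(4,j)(8-j)!
= C(4,0)·8! - C(4,1)·7! + C(4,2)·6! - C(4,3)·5! + C(4,4)·4!
= 40320 - 20160 + 4320 - 480 + 24
= 24024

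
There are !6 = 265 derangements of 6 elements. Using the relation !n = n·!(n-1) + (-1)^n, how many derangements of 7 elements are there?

1854

!7 = 7·265 - 1 = 1854.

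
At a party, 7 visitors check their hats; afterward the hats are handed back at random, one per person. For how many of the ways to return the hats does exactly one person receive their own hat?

1855

Choose which one of the 7 is fixed: C(7,1) = 7.
The remaining 6 must be deranged: !6 = 265.
Total: 7 × 265 = 1855.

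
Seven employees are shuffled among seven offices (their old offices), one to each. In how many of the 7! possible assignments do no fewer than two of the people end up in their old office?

# with exactly i fixed is C(7,i)·!(7-i); sum over i=2..7:
  i=2: C(7,2)·!5 = 21·44 = 924
  i=3: C(7,3)·!4 = 35·9 = 315
  i=4: C(7,4)·!3 = 35·2 = 70
  i=5: C(7,5)·!2 = 21·1 = 21
  i=6: C(7,6)·!1 = 7·0 = 0
  i=7: C(7,7)·!0 = 1·1 = 1
Total = 1331.

1331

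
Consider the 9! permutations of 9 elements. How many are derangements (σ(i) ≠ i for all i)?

133496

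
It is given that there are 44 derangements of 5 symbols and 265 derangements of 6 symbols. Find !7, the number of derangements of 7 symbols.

1854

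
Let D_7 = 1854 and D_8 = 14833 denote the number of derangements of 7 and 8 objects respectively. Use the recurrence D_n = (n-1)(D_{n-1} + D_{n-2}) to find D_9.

133496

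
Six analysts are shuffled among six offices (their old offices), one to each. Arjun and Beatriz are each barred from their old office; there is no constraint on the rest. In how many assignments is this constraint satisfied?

Inclusion-exclusion on the 2 forbidden self-matches:
Σ_{j=0}^{2} (-1)^j C(2,j)(6-j)!
= C(2,0)·6! - C(2,1)·5! + C(2,2)·4!
= 720 - 240 + 24
= 504

504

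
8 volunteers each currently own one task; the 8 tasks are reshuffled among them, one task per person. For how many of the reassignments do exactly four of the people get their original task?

Pick the 4 fixed positions: C(8,4) = 70 ways.
The other 4 form a derangement: !4 = 9.
Total: 70 × 9 = 630.

630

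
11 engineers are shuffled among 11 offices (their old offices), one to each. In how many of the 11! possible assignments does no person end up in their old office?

By inclusion-exclusion, !11 = Σ (-1)^k · 11!/k! for k=0..11
= 11! - 11!/1! + 11!/2! - 11!/3! + 11!/4! - 11!/5! + 11!/6! - 11!/7! + 11!/8! - 11!/9! + 11!/10! - 11!/11!
= 39916800 - 39916800 + 19958400 - 6652800 + 1663200 - 332640 + 55440 - 7920 + 990 - 110 + 11 - 1
= 14684570

14684570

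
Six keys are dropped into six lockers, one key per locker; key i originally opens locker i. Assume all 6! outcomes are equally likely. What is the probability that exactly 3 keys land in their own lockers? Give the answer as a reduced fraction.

1/18

Favorable outcomes: C(6,3)·!3 = 20·2 = 40.
Total outcomes: 6! = 720.
Probability = 40/720 = 1/18.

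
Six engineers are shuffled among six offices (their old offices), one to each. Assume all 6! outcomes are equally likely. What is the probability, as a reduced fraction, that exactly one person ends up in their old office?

11/30

Favorable outcomes: C(6,1)·!5 = 6·44 = 264.
Total outcomes: 6! = 720.
Probability = 264/720 = 11/30.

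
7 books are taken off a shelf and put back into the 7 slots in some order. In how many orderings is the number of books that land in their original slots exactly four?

Choose which 4 of the 7 are fixed: C(7,4) = 35.
The other 3 form a derangement: !3 = 2.
Total: 35 × 2 = 70.

70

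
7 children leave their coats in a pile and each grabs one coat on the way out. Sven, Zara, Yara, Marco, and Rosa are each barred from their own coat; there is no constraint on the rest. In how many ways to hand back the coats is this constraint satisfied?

2428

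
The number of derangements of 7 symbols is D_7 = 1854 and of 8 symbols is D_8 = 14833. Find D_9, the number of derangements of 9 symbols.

D_9 = (9-1)·(D_8 + D_7) = 8·(14833 + 1854) = 8·16687 = 133496.

133496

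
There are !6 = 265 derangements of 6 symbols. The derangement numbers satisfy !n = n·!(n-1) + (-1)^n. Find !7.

!7 = 7·265 - 1 = 1854.

1854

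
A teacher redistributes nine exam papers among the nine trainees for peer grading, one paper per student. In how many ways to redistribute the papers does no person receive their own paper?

133496

By inclusion-exclusion, !9 = Σ (-1)^k · 9!/k! for k=0..9
= 9! - 9!/1! + 9!/2! - 9!/3! + 9!/4! - 9!/5! + 9!/6! - 9!/7! + 9!/8! - 9!/9!
= 362880 - 362880 + 181440 - 60480 + 15120 - 3024 + 504 - 72 + 9 - 1
= 133496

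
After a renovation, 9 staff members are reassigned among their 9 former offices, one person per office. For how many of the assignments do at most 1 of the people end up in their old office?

266993

# with exactly i fixed is C(9,i)·!(9-i); sum over i=0..1:
  i=0: C(9,0)·!9 = 1·133496 = 133496
  i=1: C(9,1)·!8 = 9·14833 = 133497
Total = 266993.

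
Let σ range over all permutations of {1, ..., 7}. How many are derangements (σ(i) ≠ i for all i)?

1854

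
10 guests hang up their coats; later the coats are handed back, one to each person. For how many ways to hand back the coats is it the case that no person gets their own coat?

The number of derangements of 10 is !10 = Σ_{k=0}^{10} (-1)^k·10!/k!
= 10! - 10!/1! + 10!/2! - 10!/3! + 10!/4! - 10!/5! + 10!/6! - 10!/7! + 10!/8! - 10!/9! + 10!/10!
= 3628800 - 3628800 + 1814400 - 604800 + 151200 - 30240 + 5040 - 720 + 90 - 10 + 1
= 1334961

1334961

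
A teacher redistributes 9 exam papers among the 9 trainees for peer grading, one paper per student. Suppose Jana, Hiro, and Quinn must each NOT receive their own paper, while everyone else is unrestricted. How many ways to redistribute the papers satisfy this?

256320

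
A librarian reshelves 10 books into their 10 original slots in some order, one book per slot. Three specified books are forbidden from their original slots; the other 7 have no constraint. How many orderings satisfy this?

Inclusion-exclusion on the 3 forbidden self-matches:
Σ_{j=0}^{3} (-1)^j C(3,j)(10-j)!
= C(3,0)·10! - C(3,1)·9! + C(3,2)·8! - C(3,3)·7!
= 3628800 - 1088640 + 120960 - 5040
= 2656080

2656080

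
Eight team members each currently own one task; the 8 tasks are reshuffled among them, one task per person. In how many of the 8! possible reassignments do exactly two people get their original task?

Pick the 2 fixed positions: C(8,2) = 28 ways.
The other 6 form a derangement: !6 = 265.
Total: 28 × 265 = 7420.

7420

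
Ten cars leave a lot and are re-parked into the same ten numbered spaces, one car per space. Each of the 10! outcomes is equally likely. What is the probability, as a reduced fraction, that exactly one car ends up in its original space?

16687/45360

Favorable outcomes: C(10,1)·!9 = 10·133496 = 1334960.
Total outcomes: 10! = 3628800.
Probability = 1334960/3628800 = 16687/45360.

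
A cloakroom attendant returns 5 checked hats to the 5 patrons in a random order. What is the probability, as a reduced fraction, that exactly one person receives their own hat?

3/8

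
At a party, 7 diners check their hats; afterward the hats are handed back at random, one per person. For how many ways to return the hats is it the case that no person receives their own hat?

1854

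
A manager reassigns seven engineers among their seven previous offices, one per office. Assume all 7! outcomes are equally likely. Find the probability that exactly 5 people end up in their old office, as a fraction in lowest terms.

1/240

Favorable outcomes: C(7,5)·!2 = 21·1 = 21.
Total outcomes: 7! = 5040.
Probability = 21/5040 = 1/240.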